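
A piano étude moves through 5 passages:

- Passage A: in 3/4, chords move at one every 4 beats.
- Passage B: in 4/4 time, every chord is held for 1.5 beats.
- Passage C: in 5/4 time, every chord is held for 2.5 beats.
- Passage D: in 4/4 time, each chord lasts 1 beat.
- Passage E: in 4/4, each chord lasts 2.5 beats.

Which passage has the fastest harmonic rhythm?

Passage D

A: each chord is 4 beats in 3/4, so 0.75 per bar.
B: each chord is 1.5 beats in 4/4, so 8/3 per bar.
C: each chord is 2.5 beats in 5/4, so 2 per bar.
D: each chord is 1 beat in 4/4, so 4 per bar.
E: each chord is 2.5 beats in 4/4, so 1.6 per bar.
Fastest is D at 4 chords/bar.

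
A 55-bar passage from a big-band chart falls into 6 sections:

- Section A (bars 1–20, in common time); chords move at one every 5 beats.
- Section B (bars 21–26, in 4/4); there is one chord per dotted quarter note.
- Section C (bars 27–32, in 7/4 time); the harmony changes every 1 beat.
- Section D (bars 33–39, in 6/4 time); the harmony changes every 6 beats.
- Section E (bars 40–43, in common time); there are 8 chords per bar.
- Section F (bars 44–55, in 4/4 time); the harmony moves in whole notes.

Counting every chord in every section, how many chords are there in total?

125 chords

A has 80 beats and chords last 5 each, so 16 chords.
B has 24 beats and chords last 1.5 each, so 16 chords.
C has 42 beats and chords last 1 each, so 42 chords.
D has 42 beats and chords last 6 each, so 7 chords.
E has 16 beats and chords last 0.5 each, so 32 chords.
F has 48 beats and chords last 4 each, so 12 chords.
Total: 16 + 16 + 42 + 7 + 32 + 12 = 125.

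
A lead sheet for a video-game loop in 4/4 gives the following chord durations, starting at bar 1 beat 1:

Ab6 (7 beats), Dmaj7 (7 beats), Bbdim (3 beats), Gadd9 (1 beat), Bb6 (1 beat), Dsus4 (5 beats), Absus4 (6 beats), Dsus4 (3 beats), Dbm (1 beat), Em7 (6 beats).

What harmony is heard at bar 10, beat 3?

Em7

Beat 3 of bar 10 is beat (10−1)×4 + 3 = 39 overall.
Running totals: Ab6 ends at 7, Dmaj7 ends at 14, Bbdim ends at 17, Gadd9 ends at 18, Bb6 ends at 19, Dsus4 ends at 24, Absus4 ends at 30, Dsus4 ends at 33, Dbm ends at 34, Em7 ends at 40.
Beat 39 falls within Em7.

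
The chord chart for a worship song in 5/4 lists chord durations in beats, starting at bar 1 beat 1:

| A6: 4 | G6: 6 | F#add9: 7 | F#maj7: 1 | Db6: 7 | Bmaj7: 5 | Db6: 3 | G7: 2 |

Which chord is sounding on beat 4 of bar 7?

Beat 4 of bar 7 is beat (7−1)×5 + 4 = 34 overall.
Running totals: A6 ends at 4, G6 ends at 10, F#add9 ends at 17, F#maj7 ends at 18, Db6 ends at 25, Bmaj7 ends at 30, Db6 ends at 33, G7 ends at 35.
Beat 34 falls within G7.

G7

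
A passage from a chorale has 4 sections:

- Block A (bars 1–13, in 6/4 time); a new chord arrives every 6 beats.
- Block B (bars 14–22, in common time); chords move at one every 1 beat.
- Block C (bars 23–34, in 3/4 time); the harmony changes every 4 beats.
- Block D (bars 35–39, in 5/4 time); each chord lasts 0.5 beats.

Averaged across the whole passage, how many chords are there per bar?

36/13 chords per bar

A: 13 × 6 = 78 beats ÷ 6 = 13 chords.
B: 9 × 4 = 36 beats ÷ 1 = 36 chords.
C: 12 × 3 = 36 beats ÷ 4 = 9 chords.
D: 5 × 5 = 25 beats ÷ 0.5 = 50 chords.
Overall: 108 chords over 39 bars → 108/39 = 36/13 chords per bar.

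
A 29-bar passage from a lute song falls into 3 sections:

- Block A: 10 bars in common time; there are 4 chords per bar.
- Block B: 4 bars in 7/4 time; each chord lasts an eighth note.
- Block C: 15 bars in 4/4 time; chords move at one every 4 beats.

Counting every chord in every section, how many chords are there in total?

A: 10 bars × 4 beats = 40 beats; 1 beat/chord → 40 chords.
B: 4 bars × 7 beats = 28 beats; 0.5 beats/chord → 56 chords.
C: 15 bars × 4 beats = 60 beats; 4 beats/chord → 15 chords.
Total: 40 + 56 + 15 = 111.

111 chords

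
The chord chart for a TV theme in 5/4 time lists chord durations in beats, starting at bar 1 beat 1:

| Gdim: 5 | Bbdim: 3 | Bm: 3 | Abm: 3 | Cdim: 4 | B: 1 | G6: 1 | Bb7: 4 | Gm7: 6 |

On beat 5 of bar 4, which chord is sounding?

G6

Beat 5 of bar 4 is beat (4−1)×5 + 5 = 20 overall.
Running totals: Gdim ends at 5, Bbdim ends at 8, Bm ends at 11, Abm ends at 14, Cdim ends at 18, B ends at 19, G6 ends at 20.
Beat 20 falls within G6.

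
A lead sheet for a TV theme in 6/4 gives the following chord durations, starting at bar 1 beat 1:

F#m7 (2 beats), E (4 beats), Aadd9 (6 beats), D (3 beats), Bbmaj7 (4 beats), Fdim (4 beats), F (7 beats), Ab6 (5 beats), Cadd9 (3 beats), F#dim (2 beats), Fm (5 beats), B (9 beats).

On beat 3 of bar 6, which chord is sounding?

Beat 3 of bar 6 is beat (6−1)×6 + 3 = 33 overall.
Running totals: F#m7 ends at 2, E ends at 6, Aadd9 ends at 12, D ends at 15, Bbmaj7 ends at 19, Fdim ends at 23, F ends at 30, Ab6 ends at 35.
Beat 33 falls within Ab6.

Ab6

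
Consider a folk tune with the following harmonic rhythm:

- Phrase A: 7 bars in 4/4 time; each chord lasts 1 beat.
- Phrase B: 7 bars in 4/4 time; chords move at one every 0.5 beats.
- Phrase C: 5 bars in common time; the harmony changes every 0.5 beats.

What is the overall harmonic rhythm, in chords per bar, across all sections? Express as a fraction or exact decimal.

A: 7 bars of 4 beats is 28 beats; at 1 beat each that's 28 chords.
B: 7 bars of 4 beats is 28 beats; at 0.5 beats each that's 56 chords.
C: 5 bars of 4 beats is 20 beats; at 0.5 beats each that's 40 chords.
Overall: 124 chords over 19 bars → 124/19 = 124/19 chords per bar.

124/19 chords per bar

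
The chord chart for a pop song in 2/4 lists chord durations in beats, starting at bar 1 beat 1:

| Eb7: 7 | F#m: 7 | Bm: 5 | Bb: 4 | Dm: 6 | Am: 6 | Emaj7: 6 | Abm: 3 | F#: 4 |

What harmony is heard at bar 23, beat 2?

Beat 2 of bar 23 is beat (23−1)×2 + 2 = 46 overall.
Running totals: Eb7 ends at 7, F#m ends at 14, Bm ends at 19, Bb ends at 23, Dm ends at 29, Am ends at 35, Emaj7 ends at 41, Abm ends at 44, F# ends at 48.
Beat 46 falls within F#.

F#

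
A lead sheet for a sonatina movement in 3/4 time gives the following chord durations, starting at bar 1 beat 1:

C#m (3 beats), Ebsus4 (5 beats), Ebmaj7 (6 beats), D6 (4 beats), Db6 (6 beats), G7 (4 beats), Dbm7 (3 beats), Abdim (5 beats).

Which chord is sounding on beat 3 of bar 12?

Beat 3 of bar 12 is beat (12−1)×3 + 3 = 36 overall.
Running totals: C#m ends at 3, Ebsus4 ends at 8, Ebmaj7 ends at 14, D6 ends at 18, Db6 ends at 24, G7 ends at 28, Dbm7 ends at 31, Abdim ends at 36.
Beat 36 falls within Abdim.

Abdim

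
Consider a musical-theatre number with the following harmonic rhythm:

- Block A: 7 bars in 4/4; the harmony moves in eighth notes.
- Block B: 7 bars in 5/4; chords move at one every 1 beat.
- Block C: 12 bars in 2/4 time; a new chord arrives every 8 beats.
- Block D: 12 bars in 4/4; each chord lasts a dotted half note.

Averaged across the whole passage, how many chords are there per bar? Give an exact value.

A: 7 × 4 = 28 beats ÷ 0.5 = 56 chords.
B: 7 × 5 = 35 beats ÷ 1 = 35 chords.
C: 12 × 2 = 24 beats ÷ 8 = 3 chords.
D: 12 × 4 = 48 beats ÷ 3 = 16 chords.
Overall: 110 chords over 38 bars → 110/38 = 55/19 chords per bar.

55/19 chords per bar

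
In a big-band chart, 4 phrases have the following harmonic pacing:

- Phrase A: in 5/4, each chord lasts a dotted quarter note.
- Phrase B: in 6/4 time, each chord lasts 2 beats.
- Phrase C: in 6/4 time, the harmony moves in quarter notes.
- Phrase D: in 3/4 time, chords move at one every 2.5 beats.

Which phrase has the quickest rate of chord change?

A: 5 beats/bar ÷ 1.5 beats/chord = 10/3 chords/bar.
B: 6 beats/bar ÷ 2 beats/chord = 3 chords/bar.
C: 6 beats/bar ÷ 1 beat/chord = 6 chords/bar.
D: 3 beats/bar ÷ 2.5 beats/chord = 1.2 chords/bar.
Fastest is C at 6 chords/bar.

Phrase C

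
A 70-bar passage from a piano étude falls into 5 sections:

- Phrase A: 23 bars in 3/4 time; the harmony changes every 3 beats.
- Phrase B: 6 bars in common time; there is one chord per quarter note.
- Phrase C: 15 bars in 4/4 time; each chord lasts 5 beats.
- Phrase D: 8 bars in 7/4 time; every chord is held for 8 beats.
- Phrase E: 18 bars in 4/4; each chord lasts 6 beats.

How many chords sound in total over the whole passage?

78 chords

A: 23 bars × 3 beats = 69 beats; 3 beats/chord → 23 chords.
B: 6 bars × 4 beats = 24 beats; 1 beat/chord → 24 chords.
C: 15 bars × 4 beats = 60 beats; 5 beats/chord → 12 chords.
D: 8 bars × 7 beats = 56 beats; 8 beats/chord → 7 chords.
E: 18 bars × 4 beats = 72 beats; 6 beats/chord → 12 chords.
Total: 23 + 24 + 12 + 7 + 12 = 78.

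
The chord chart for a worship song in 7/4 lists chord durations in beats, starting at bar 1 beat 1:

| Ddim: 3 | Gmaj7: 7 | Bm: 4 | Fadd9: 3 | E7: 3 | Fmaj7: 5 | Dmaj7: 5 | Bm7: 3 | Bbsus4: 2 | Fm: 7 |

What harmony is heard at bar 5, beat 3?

Beat 3 of bar 5 is beat (5−1)×7 + 3 = 31 overall.
Running totals: Ddim ends at 3, Gmaj7 ends at 10, Bm ends at 14, Fadd9 ends at 17, E7 ends at 20, Fmaj7 ends at 25, Dmaj7 ends at 30, Bm7 ends at 33.
Beat 31 falls within Bm7.

Bm7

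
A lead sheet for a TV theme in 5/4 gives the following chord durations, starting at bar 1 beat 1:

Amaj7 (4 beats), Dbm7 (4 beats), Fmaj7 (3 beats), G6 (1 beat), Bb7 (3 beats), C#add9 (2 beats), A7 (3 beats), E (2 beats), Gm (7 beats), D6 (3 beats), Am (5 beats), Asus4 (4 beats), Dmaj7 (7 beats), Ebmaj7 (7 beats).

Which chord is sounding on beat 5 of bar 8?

Asus4

Beat 5 of bar 8 is beat (8−1)×5 + 5 = 40 overall.
Running totals: Amaj7 ends at 4, Dbm7 ends at 8, Fmaj7 ends at 11, G6 ends at 12, Bb7 ends at 15, C#add9 ends at 17, A7 ends at 20, E ends at 22, Gm ends at 29, D6 ends at 32, Am ends at 37, Asus4 ends at 41.
Beat 40 falls within Asus4.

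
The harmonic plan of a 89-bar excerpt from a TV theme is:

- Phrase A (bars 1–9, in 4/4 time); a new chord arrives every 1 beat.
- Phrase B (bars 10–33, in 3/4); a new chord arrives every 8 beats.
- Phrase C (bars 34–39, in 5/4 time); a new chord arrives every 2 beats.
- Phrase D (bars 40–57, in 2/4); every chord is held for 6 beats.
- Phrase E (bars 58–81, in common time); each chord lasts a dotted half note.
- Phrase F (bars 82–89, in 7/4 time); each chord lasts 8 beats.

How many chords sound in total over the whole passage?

105 chords

A has 36 beats and chords last 1 each, so 36 chords.
B has 72 beats and chords last 8 each, so 9 chords.
C has 30 beats and chords last 2 each, so 15 chords.
D has 36 beats and chords last 6 each, so 6 chords.
E has 96 beats and chords last 3 each, so 32 chords.
F has 56 beats and chords last 8 each, so 7 chords.
Total: 36 + 9 + 15 + 6 + 32 + 7 = 105.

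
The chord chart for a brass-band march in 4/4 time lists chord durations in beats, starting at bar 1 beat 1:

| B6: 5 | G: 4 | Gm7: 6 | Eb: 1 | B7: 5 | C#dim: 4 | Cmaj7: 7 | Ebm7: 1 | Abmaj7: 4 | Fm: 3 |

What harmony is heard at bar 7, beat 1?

C#dim

Beat 1 of bar 7 is beat (7−1)×4 + 1 = 25 overall.
Running totals: B6 ends at 5, G ends at 9, Gm7 ends at 15, Eb ends at 16, B7 ends at 21, C#dim ends at 25.
Beat 25 falls within C#dim.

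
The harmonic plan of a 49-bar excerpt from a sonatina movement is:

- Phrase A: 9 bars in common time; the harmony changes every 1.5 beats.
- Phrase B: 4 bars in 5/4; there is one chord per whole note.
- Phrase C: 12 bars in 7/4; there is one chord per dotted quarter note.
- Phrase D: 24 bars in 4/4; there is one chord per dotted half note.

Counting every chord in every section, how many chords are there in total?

117 chords

A has 36 beats and chords last 1.5 each, so 24 chords.
B has 20 beats and chords last 4 each, so 5 chords.
C has 84 beats and chords last 1.5 each, so 56 chords.
D has 96 beats and chords last 3 each, so 32 chords.
Total: 24 + 5 + 56 + 32 = 117.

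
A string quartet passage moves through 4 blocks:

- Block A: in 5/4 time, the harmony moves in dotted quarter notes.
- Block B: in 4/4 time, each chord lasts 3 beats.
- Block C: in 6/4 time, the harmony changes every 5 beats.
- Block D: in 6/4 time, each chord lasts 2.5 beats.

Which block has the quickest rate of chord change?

A: each chord is 1.5 beats in 5/4, so 10/3 per bar.
B: each chord is 3 beats in 4/4, so 4/3 per bar.
C: each chord is 5 beats in 6/4, so 1.2 per bar.
D: each chord is 2.5 beats in 6/4, so 2.4 per bar.
Fastest is A at 10/3 chords/bar.

Block A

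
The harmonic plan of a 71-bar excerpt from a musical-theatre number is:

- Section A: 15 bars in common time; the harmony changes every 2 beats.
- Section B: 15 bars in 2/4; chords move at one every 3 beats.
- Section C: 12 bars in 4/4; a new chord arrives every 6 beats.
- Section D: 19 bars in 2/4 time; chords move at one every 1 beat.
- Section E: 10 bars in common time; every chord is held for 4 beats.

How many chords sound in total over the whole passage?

A: 15·4 = 60 beats, 60/2 = 30 chords.
B: 15·2 = 30 beats, 30/3 = 10 chords.
C: 12·4 = 48 beats, 48/6 = 8 chords.
D: 19·2 = 38 beats, 38/1 = 38 chords.
E: 10·4 = 40 beats, 40/4 = 10 chords.
Total: 30 + 10 + 8 + 38 + 10 = 96.

96 chords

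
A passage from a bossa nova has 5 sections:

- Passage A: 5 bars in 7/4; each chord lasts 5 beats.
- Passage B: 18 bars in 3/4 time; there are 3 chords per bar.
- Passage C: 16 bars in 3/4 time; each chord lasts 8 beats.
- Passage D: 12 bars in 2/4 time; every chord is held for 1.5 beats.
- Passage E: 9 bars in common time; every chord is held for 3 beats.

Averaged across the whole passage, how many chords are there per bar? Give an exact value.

A: 5 × 7 = 35 beats ÷ 5 = 7 chords.
B: 18 × 3 = 54 beats ÷ 1 = 54 chords.
C: 16 × 3 = 48 beats ÷ 8 = 6 chords.
D: 12 × 2 = 24 beats ÷ 1.5 = 16 chords.
E: 9 × 4 = 36 beats ÷ 3 = 12 chords.
Overall: 95 chords over 60 bars → 95/60 = 19/12 chords per bar.

19/12 chords per bar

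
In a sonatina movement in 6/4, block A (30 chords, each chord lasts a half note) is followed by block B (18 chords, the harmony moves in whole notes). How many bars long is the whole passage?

A: 30 × 2 = 60 beats = 10 bars.
B: 18 × 4 = 72 beats = 12 bars.
Total: 10 + 12 = 22 bars.

22 bars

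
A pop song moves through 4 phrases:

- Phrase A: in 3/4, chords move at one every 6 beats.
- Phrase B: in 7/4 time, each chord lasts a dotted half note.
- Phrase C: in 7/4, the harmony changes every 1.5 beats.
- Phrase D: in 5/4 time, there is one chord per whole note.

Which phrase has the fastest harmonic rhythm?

Phrase C

A: 3 beats/bar ÷ 6 beats/chord = 0.5 chords/bar.
B: 7 beats/bar ÷ 3 beats/chord = 7/3 chords/bar.
C: 7 beats/bar ÷ 1.5 beats/chord = 14/3 chords/bar.
D: 5 beats/bar ÷ 4 beats/chord = 1.25 chords/bar.
Fastest is C at 14/3 chords/bar.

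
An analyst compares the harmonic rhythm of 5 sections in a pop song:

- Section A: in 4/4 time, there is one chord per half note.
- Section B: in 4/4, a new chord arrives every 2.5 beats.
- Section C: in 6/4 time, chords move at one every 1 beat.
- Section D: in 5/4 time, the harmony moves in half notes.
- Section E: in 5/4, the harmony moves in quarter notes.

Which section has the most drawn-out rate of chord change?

Section B

A: 4 beats/bar ÷ 2 beats/chord = 2 chords/bar.
B: 4 beats/bar ÷ 2.5 beats/chord = 1.6 chords/bar.
C: 6 beats/bar ÷ 1 beat/chord = 6 chords/bar.
D: 5 beats/bar ÷ 2 beats/chord = 2.5 chords/bar.
E: 5 beats/bar ÷ 1 beat/chord = 5 chords/bar.
Slowest is B at 1.6 chords/bar.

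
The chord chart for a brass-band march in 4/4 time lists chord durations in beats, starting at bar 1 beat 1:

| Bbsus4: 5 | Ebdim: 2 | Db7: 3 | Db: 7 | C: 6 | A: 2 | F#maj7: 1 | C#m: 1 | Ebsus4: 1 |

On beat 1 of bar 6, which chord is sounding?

C

Beat 1 of bar 6 is beat (6−1)×4 + 1 = 21 overall.
Running totals: Bbsus4 ends at 5, Ebdim ends at 7, Db7 ends at 10, Db ends at 17, C ends at 23.
Beat 21 falls within C.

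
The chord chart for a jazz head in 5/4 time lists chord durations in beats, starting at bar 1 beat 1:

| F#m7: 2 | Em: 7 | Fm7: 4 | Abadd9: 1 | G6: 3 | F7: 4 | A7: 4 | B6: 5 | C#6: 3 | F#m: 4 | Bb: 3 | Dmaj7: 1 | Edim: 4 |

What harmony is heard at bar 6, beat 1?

Beat 1 of bar 6 is beat (6−1)×5 + 1 = 26 overall.
Running totals: F#m7 ends at 2, Em ends at 9, Fm7 ends at 13, Abadd9 ends at 14, G6 ends at 17, F7 ends at 21, A7 ends at 25, B6 ends at 30.
Beat 26 falls within B6.

B6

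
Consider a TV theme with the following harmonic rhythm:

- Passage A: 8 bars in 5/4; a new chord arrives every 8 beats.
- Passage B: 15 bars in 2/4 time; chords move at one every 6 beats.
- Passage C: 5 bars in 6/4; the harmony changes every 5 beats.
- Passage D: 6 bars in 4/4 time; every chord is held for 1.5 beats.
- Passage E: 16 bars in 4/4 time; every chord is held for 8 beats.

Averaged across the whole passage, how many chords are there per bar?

0.8 chords per bar

A: 8 × 5 = 40 beats ÷ 8 = 5 chords.
B: 15 × 2 = 30 beats ÷ 6 = 5 chords.
C: 5 × 6 = 30 beats ÷ 5 = 6 chords.
D: 6 × 4 = 24 beats ÷ 1.5 = 16 chords.
E: 16 × 4 = 64 beats ÷ 8 = 8 chords.
Overall: 40 chords over 50 bars → 40/50 = 0.8 chords per bar.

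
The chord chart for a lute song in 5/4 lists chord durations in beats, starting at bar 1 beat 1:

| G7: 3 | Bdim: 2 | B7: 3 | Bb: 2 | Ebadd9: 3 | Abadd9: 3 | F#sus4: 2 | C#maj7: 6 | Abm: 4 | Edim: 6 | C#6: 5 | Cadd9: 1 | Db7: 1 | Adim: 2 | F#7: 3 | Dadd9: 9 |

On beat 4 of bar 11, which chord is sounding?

Dadd9

Beat 4 of bar 11 is beat (11−1)×5 + 4 = 54 overall.
Running totals: G7 ends at 3, Bdim ends at 5, B7 ends at 8, Bb ends at 10, Ebadd9 ends at 13, Abadd9 ends at 16, F#sus4 ends at 18, C#maj7 ends at 24, Abm ends at 28, Edim ends at 34, C#6 ends at 39, Cadd9 ends at 40, Db7 ends at 41, Adim ends at 43, F#7 ends at 46, Dadd9 ends at 55.
Beat 54 falls within Dadd9.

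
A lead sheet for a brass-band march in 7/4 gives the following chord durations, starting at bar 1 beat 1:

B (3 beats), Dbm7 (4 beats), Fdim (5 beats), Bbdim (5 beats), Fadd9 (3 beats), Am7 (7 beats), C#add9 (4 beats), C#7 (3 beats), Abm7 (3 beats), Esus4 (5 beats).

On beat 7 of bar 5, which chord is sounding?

Abm7

Beat 7 of bar 5 is beat (5−1)×7 + 7 = 35 overall.
Running totals: B ends at 3, Dbm7 ends at 7, Fdim ends at 12, Bbdim ends at 17, Fadd9 ends at 20, Am7 ends at 27, C#add9 ends at 31, C#7 ends at 34, Abm7 ends at 37.
Beat 35 falls within Abm7.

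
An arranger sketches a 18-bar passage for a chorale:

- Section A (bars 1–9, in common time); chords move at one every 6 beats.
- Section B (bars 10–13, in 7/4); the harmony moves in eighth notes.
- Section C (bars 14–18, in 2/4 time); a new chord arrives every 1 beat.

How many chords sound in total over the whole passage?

72 chords

A: 9·4 = 36 beats, 36/6 = 6 chords.
B: 4·7 = 28 beats, 28/0.5 = 56 chords.
C: 5·2 = 10 beats, 10/1 = 10 chords.
Total: 6 + 56 + 10 = 72.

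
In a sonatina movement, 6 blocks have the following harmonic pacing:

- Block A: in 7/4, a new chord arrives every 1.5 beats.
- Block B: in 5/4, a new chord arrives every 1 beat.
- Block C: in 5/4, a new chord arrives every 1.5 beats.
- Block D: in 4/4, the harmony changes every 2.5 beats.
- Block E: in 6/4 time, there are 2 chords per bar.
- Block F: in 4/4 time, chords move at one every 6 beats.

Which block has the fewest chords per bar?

A: 7/1.5 = 14/3 chords/bar.
B: 5/1 = 5 chords/bar.
C: 5/1.5 = 10/3 chords/bar.
D: 4/2.5 = 1.6 chords/bar.
E: 6/3 = 2 chords/bar.
F: 4/6 = 2/3 chords/bar.
Slowest is F at 2/3 chords/bar.

Block F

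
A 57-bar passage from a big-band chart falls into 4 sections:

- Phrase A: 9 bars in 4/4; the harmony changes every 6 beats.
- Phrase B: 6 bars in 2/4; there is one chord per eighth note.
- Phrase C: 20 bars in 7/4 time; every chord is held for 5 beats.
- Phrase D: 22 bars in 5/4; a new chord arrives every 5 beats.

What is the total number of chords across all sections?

80 chords

A: 9·4 = 36 beats, 36/6 = 6 chords.
B: 6·2 = 12 beats, 12/0.5 = 24 chords.
C: 20·7 = 140 beats, 140/5 = 28 chords.
D: 22·5 = 110 beats, 110/5 = 22 chords.
Total: 6 + 24 + 28 + 22 = 80.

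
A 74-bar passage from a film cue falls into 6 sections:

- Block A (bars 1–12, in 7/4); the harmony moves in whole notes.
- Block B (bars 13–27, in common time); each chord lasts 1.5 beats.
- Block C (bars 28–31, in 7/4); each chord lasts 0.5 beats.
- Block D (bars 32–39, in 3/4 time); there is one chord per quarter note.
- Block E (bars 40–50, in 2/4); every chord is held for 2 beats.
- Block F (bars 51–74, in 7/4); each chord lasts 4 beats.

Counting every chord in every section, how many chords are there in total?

A: 12 bars × 7 beats = 84 beats; 4 beats/chord → 21 chords.
B: 15 bars × 4 beats = 60 beats; 1.5 beats/chord → 40 chords.
C: 4 bars × 7 beats = 28 beats; 0.5 beats/chord → 56 chords.
D: 8 bars × 3 beats = 24 beats; 1 beat/chord → 24 chords.
E: 11 bars × 2 beats = 22 beats; 2 beats/chord → 11 chords.
F: 24 bars × 7 beats = 168 beats; 4 beats/chord → 42 chords.
Total: 21 + 40 + 56 + 24 + 11 + 42 = 194.

194 chords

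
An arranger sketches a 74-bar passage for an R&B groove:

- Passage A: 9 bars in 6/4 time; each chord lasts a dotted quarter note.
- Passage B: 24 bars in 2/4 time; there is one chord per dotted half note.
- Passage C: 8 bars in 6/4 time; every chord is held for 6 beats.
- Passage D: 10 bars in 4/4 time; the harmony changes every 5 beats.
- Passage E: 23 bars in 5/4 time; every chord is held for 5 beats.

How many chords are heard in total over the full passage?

A has 54 beats and chords last 1.5 each, so 36 chords.
B has 48 beats and chords last 3 each, so 16 chords.
C has 48 beats and chords last 6 each, so 8 chords.
D has 40 beats and chords last 5 each, so 8 chords.
E has 115 beats and chords last 5 each, so 23 chords.
Total: 36 + 16 + 8 + 8 + 23 = 91.

91 chords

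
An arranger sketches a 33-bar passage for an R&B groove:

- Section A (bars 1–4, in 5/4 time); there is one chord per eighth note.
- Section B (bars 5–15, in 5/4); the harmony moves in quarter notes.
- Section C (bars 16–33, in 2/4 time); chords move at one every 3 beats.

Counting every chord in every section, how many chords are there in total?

107 chords

A has 20 beats and chords last 0.5 each, so 40 chords.
B has 55 beats and chords last 1 each, so 55 chords.
C has 36 beats and chords last 3 each, so 12 chords.
Total: 40 + 55 + 12 = 107.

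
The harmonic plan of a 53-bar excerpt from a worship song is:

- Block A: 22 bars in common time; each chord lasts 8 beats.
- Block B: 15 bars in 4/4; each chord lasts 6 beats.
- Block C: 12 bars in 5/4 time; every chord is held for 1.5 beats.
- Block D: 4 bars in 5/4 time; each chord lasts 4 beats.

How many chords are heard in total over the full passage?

66 chords

A has 88 beats and chords last 8 each, so 11 chords.
B has 60 beats and chords last 6 each, so 10 chords.
C has 60 beats and chords last 1.5 each, so 40 chords.
D has 20 beats and chords last 4 each, so 5 chords.
Total: 11 + 10 + 40 + 5 = 66.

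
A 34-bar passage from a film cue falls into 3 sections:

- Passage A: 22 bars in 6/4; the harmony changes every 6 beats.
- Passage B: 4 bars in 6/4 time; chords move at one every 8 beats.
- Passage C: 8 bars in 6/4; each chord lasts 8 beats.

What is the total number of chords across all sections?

A has 132 beats and chords last 6 each, so 22 chords.
B has 24 beats and chords last 8 each, so 3 chords.
C has 48 beats and chords last 8 each, so 6 chords.
Total: 22 + 3 + 6 = 31.

31 chords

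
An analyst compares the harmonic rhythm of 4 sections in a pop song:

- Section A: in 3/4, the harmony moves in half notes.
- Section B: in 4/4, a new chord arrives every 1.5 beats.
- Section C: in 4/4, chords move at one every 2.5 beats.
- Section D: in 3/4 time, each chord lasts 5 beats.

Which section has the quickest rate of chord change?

A: each chord is 2 beats in 3/4, so 1.5 per bar.
B: each chord is 1.5 beats in 4/4, so 8/3 per bar.
C: each chord is 2.5 beats in 4/4, so 1.6 per bar.
D: each chord is 5 beats in 3/4, so 0.6 per bar.
Fastest is B at 8/3 chords/bar.

Section B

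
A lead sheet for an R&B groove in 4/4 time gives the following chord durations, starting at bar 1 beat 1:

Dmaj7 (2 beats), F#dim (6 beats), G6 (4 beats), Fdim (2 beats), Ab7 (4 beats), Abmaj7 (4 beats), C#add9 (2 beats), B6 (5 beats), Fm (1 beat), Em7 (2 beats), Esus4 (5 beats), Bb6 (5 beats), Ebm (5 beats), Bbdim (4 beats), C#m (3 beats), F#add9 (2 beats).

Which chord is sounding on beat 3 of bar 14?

Beat 3 of bar 14 is beat (14−1)×4 + 3 = 55 overall.
Running totals: Dmaj7 ends at 2, F#dim ends at 8, G6 ends at 12, Fdim ends at 14, Ab7 ends at 18, Abmaj7 ends at 22, C#add9 ends at 24, B6 ends at 29, Fm ends at 30, Em7 ends at 32, Esus4 ends at 37, Bb6 ends at 42, Ebm ends at 47, Bbdim ends at 51, C#m ends at 54, F#add9 ends at 56.
Beat 55 falls within F#add9.

F#add9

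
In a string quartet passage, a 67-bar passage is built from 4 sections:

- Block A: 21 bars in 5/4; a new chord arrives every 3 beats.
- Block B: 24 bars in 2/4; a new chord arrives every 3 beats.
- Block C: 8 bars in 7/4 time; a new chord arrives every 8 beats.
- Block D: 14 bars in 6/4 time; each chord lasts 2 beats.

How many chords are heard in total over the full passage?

A has 105 beats and chords last 3 each, so 35 chords.
B has 48 beats and chords last 3 each, so 16 chords.
C has 56 beats and chords last 8 each, so 7 chords.
D has 84 beats and chords last 2 each, so 42 chords.
Total: 35 + 16 + 7 + 42 = 100.

100 chords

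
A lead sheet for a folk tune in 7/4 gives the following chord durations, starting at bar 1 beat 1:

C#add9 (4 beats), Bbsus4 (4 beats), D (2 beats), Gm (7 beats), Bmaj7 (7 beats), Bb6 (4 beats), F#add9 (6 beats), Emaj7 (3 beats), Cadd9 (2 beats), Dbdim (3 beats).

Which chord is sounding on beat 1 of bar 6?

Emaj7

Beat 1 of bar 6 is beat (6−1)×7 + 1 = 36 overall.
Running totals: C#add9 ends at 4, Bbsus4 ends at 8, D ends at 10, Gm ends at 17, Bmaj7 ends at 24, Bb6 ends at 28, F#add9 ends at 34, Emaj7 ends at 37.
Beat 36 falls within Emaj7.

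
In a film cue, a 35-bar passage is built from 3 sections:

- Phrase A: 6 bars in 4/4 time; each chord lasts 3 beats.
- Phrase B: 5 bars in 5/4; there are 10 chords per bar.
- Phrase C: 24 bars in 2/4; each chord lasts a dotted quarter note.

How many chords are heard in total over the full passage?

90 chords

A: 6 bars × 4 beats = 24 beats; 3 beats/chord → 8 chords.
B: 5 bars × 5 beats = 25 beats; 0.5 beats/chord → 50 chords.
C: 24 bars × 2 beats = 48 beats; 1.5 beats/chord → 32 chords.
Total: 8 + 50 + 32 = 90.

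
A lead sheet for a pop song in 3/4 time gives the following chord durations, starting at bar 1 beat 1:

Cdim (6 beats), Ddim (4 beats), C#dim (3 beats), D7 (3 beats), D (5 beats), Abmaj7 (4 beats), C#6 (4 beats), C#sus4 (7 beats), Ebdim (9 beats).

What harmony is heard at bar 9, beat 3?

Beat 3 of bar 9 is beat (9−1)×3 + 3 = 27 overall.
Running totals: Cdim ends at 6, Ddim ends at 10, C#dim ends at 13, D7 ends at 16, D ends at 21, Abmaj7 ends at 25, C#6 ends at 29.
Beat 27 falls within C#6.

C#6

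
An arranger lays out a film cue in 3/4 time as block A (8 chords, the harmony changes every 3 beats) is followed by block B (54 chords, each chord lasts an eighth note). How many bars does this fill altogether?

A: 8 × 3 = 24 beats = 8 bars.
B: 54 × 0.5 = 27 beats = 9 bars.
Total: 8 + 9 = 17 bars.

17 bars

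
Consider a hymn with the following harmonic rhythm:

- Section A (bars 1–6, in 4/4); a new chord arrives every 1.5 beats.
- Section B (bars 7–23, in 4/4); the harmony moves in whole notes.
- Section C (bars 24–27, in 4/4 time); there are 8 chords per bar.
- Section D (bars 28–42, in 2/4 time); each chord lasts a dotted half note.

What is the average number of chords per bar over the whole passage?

A: 6 × 4 = 24 beats ÷ 1.5 = 16 chords.
B: 17 × 4 = 68 beats ÷ 4 = 17 chords.
C: 4 × 4 = 16 beats ÷ 0.5 = 32 chords.
D: 15 × 2 = 30 beats ÷ 3 = 10 chords.
Overall: 75 chords over 42 bars → 75/42 = 25/14 chords per bar.

25/14 chords per bar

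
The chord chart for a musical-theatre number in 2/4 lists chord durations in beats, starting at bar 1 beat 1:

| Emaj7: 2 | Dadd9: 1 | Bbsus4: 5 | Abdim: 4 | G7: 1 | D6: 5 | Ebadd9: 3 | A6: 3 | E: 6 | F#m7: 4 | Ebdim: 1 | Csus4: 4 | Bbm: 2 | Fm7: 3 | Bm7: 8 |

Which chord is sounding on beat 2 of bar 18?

Csus4

Beat 2 of bar 18 is beat (18−1)×2 + 2 = 36 overall.
Running totals: Emaj7 ends at 2, Dadd9 ends at 3, Bbsus4 ends at 8, Abdim ends at 12, G7 ends at 13, D6 ends at 18, Ebadd9 ends at 21, A6 ends at 24, E ends at 30, F#m7 ends at 34, Ebdim ends at 35, Csus4 ends at 39.
Beat 36 falls within Csus4.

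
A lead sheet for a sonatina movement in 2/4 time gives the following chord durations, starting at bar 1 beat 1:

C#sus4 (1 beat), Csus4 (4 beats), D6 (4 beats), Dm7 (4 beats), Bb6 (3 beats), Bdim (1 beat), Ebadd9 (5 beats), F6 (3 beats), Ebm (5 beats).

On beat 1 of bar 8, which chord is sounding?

Beat 1 of bar 8 is beat (8−1)×2 + 1 = 15 overall.
Running totals: C#sus4 ends at 1, Csus4 ends at 5, D6 ends at 9, Dm7 ends at 13, Bb6 ends at 16.
Beat 15 falls within Bb6.

Bb6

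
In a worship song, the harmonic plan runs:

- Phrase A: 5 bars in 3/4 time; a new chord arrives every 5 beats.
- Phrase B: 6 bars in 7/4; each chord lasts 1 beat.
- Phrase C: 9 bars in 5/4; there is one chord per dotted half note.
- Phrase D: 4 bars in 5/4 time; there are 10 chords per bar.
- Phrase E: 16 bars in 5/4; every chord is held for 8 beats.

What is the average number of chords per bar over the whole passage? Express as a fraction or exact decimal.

2.75 chords per bar

A: 5 bars of 3 beats is 15 beats; at 5 beats each that's 3 chords.
B: 6 bars of 7 beats is 42 beats; at 1 beat each that's 42 chords.
C: 9 bars of 5 beats is 45 beats; at 3 beats each that's 15 chords.
D: 4 bars of 5 beats is 20 beats; at 0.5 beats each that's 40 chords.
E: 16 bars of 5 beats is 80 beats; at 8 beats each that's 10 chords.
Overall: 110 chords over 40 bars → 110/40 = 2.75 chords per bar.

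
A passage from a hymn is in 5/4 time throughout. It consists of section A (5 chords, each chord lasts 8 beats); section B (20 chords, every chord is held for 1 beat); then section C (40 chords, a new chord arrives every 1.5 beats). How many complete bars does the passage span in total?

A: 5 × 8 = 40 beats = 8 bars.
B: 20 × 1 = 20 beats = 4 bars.
C: 40 × 1.5 = 60 beats = 12 bars.
Total: 8 + 4 + 12 = 24 bars.

24 bars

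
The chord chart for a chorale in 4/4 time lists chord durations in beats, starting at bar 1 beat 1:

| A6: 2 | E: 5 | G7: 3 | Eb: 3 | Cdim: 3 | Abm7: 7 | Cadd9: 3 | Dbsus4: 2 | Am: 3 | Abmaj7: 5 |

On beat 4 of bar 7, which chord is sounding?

Beat 4 of bar 7 is beat (7−1)×4 + 4 = 28 overall.
Running totals: A6 ends at 2, E ends at 7, G7 ends at 10, Eb ends at 13, Cdim ends at 16, Abm7 ends at 23, Cadd9 ends at 26, Dbsus4 ends at 28.
Beat 28 falls within Dbsus4.

Dbsus4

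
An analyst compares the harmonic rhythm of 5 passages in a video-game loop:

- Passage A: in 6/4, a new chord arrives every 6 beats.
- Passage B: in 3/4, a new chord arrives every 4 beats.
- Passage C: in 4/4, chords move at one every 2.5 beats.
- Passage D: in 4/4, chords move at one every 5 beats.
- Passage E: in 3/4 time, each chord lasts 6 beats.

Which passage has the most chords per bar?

Passage C

A: 6 beats/bar ÷ 6 beats/chord = 1 chord/bar.
B: 3 beats/bar ÷ 4 beats/chord = 0.75 chords/bar.
C: 4 beats/bar ÷ 2.5 beats/chord = 1.6 chords/bar.
D: 4 beats/bar ÷ 5 beats/chord = 0.8 chords/bar.
E: 3 beats/bar ÷ 6 beats/chord = 0.5 chords/bar.
Fastest is C at 1.6 chords/bar.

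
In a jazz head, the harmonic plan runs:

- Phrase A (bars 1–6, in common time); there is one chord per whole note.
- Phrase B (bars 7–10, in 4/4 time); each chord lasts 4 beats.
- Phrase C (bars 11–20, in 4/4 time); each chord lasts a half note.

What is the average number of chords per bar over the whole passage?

1.5 chords per bar

A: 6 × 4 = 24 beats ÷ 4 = 6 chords.
B: 4 × 4 = 16 beats ÷ 4 = 4 chords.
C: 10 × 4 = 40 beats ÷ 2 = 20 chords.
Overall: 30 chords over 20 bars → 30/20 = 1.5 chords per bar.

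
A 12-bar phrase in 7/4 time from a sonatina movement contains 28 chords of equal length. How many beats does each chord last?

3 beats

12 bars × 7 beats/bar = 84 beats total.
84 beats ÷ 28 chords = 3 beats per chord.
(That is a dotted half note.)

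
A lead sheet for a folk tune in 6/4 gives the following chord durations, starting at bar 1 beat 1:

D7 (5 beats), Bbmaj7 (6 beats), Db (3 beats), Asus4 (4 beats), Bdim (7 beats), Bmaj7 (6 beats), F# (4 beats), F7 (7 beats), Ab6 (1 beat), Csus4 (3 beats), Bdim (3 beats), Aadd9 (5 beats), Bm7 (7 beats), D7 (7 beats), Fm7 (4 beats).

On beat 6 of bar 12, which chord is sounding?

Fm7

Beat 6 of bar 12 is beat (12−1)×6 + 6 = 72 overall.
Running totals: D7 ends at 5, Bbmaj7 ends at 11, Db ends at 14, Asus4 ends at 18, Bdim ends at 25, Bmaj7 ends at 31, F# ends at 35, F7 ends at 42, Ab6 ends at 43, Csus4 ends at 46, Bdim ends at 49, Aadd9 ends at 54, Bm7 ends at 61, D7 ends at 68, Fm7 ends at 72.
Beat 72 falls within Fm7.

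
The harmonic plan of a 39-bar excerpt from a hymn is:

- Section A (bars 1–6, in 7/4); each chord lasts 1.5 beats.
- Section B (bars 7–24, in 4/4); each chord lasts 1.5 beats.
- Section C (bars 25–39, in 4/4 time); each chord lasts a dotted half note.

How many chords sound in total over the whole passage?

A: 6·7 = 42 beats, 42/1.5 = 28 chords.
B: 18·4 = 72 beats, 72/1.5 = 48 chords.
C: 15·4 = 60 beats, 60/3 = 20 chords.
Total: 28 + 48 + 20 = 96.

96 chords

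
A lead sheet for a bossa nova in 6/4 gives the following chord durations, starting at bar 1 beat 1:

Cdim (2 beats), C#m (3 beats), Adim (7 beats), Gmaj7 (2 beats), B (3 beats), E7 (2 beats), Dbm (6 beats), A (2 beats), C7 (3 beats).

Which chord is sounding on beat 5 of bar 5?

Beat 5 of bar 5 is beat (5−1)×6 + 5 = 29 overall.
Running totals: Cdim ends at 2, C#m ends at 5, Adim ends at 12, Gmaj7 ends at 14, B ends at 17, E7 ends at 19, Dbm ends at 25, A ends at 27, C7 ends at 30.
Beat 29 falls within C7.

C7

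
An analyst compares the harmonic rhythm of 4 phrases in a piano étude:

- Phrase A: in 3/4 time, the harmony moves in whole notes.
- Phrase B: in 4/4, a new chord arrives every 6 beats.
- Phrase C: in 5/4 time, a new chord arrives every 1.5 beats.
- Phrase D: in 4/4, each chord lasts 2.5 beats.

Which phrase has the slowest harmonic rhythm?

Phrase B

A: 3 beats/bar ÷ 4 beats/chord = 0.75 chords/bar.
B: 4 beats/bar ÷ 6 beats/chord = 2/3 chords/bar.
C: 5 beats/bar ÷ 1.5 beats/chord = 10/3 chords/bar.
D: 4 beats/bar ÷ 2.5 beats/chord = 1.6 chords/bar.
Slowest is B at 2/3 chords/bar.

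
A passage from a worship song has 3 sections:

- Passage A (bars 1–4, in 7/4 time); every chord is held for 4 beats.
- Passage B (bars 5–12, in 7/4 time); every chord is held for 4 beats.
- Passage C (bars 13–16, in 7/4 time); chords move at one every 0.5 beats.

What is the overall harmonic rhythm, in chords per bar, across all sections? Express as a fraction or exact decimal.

77/16 chords per bar

A: 4 × 7 = 28 beats ÷ 4 = 7 chords.
B: 8 × 7 = 56 beats ÷ 4 = 14 chords.
C: 4 × 7 = 28 beats ÷ 0.5 = 56 chords.
Overall: 77 chords over 16 bars → 77/16 = 77/16 chords per bar.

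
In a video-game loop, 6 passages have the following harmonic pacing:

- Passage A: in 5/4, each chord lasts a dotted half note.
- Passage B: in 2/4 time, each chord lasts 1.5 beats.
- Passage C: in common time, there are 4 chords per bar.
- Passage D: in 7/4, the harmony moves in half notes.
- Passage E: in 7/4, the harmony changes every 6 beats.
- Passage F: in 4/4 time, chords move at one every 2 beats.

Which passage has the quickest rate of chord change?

Passage C

A: 5 beats/bar ÷ 3 beats/chord = 5/3 chords/bar.
B: 2 beats/bar ÷ 1.5 beats/chord = 4/3 chords/bar.
C: 4 beats/bar ÷ 1 beat/chord = 4 chords/bar.
D: 7 beats/bar ÷ 2 beats/chord = 3.5 chords/bar.
E: 7 beats/bar ÷ 6 beats/chord = 7/6 chords/bar.
F: 4 beats/bar ÷ 2 beats/chord = 2 chords/bar.
Fastest is C at 4 chords/bar.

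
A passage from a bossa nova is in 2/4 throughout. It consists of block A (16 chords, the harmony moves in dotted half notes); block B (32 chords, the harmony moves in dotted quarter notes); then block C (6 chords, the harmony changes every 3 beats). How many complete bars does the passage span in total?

57 bars

A: 16 × 3 = 48 beats = 24 bars.
B: 32 × 1.5 = 48 beats = 24 bars.
C: 6 × 3 = 18 beats = 9 bars.
Total: 24 + 24 + 9 = 57 bars.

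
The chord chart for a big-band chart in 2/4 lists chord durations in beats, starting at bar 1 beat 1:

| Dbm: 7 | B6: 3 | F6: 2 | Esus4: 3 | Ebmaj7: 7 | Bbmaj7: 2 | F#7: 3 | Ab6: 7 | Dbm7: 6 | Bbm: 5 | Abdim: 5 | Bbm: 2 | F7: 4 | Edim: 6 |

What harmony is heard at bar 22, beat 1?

Beat 1 of bar 22 is beat (22−1)×2 + 1 = 43 overall.
Running totals: Dbm ends at 7, B6 ends at 10, F6 ends at 12, Esus4 ends at 15, Ebmaj7 ends at 22, Bbmaj7 ends at 24, F#7 ends at 27, Ab6 ends at 34, Dbm7 ends at 40, Bbm ends at 45.
Beat 43 falls within Bbm.

Bbm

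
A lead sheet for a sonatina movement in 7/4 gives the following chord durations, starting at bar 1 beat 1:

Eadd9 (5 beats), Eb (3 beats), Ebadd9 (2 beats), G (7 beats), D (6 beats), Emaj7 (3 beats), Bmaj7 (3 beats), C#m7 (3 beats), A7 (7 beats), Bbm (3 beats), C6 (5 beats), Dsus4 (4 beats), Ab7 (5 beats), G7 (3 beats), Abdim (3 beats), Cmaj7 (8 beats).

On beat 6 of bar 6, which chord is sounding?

Bbm

Beat 6 of bar 6 is beat (6−1)×7 + 6 = 41 overall.
Running totals: Eadd9 ends at 5, Eb ends at 8, Ebadd9 ends at 10, G ends at 17, D ends at 23, Emaj7 ends at 26, Bmaj7 ends at 29, C#m7 ends at 32, A7 ends at 39, Bbm ends at 42.
Beat 41 falls within Bbm.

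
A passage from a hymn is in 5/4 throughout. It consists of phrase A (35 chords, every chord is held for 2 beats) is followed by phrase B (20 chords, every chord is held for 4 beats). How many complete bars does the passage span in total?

A: 35 × 2 = 70 beats = 14 bars.
B: 20 × 4 = 80 beats = 16 bars.
Total: 14 + 16 = 30 bars.

30 bars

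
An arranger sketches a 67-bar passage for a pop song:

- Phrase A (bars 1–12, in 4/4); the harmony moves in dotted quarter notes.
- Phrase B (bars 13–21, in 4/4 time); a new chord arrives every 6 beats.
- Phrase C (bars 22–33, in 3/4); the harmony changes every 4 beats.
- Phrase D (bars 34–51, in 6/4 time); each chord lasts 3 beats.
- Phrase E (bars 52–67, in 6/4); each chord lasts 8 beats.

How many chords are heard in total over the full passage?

A: 12·4 = 48 beats, 48/1.5 = 32 chords.
B: 9·4 = 36 beats, 36/6 = 6 chords.
C: 12·3 = 36 beats, 36/4 = 9 chords.
D: 18·6 = 108 beats, 108/3 = 36 chords.
E: 16·6 = 96 beats, 96/8 = 12 chords.
Total: 32 + 6 + 9 + 36 + 12 = 95.

95 chords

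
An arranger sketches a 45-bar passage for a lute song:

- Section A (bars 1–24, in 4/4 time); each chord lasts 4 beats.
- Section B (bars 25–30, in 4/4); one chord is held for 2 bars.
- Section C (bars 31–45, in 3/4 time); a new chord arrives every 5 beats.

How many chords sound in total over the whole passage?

36 chords

A has 96 beats and chords last 4 each, so 24 chords.
B has 24 beats and chords last 8 each, so 3 chords.
C has 45 beats and chords last 5 each, so 9 chords.
Total: 24 + 3 + 9 = 36.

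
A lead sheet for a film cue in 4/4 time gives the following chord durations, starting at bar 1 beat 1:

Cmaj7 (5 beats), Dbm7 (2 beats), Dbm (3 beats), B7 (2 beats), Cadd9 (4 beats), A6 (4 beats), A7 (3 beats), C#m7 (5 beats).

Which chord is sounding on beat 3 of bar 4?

Beat 3 of bar 4 is beat (4−1)×4 + 3 = 15 overall.
Running totals: Cmaj7 ends at 5, Dbm7 ends at 7, Dbm ends at 10, B7 ends at 12, Cadd9 ends at 16.
Beat 15 falls within Cadd9.

Cadd9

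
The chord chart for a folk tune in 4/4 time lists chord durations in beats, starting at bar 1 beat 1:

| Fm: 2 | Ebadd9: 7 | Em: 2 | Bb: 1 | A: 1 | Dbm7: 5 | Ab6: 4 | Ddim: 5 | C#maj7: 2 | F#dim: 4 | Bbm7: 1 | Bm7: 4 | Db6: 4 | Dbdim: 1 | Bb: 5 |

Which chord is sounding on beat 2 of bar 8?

Beat 2 of bar 8 is beat (8−1)×4 + 2 = 30 overall.
Running totals: Fm ends at 2, Ebadd9 ends at 9, Em ends at 11, Bb ends at 12, A ends at 13, Dbm7 ends at 18, Ab6 ends at 22, Ddim ends at 27, C#maj7 ends at 29, F#dim ends at 33.
Beat 30 falls within F#dim.

F#dim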